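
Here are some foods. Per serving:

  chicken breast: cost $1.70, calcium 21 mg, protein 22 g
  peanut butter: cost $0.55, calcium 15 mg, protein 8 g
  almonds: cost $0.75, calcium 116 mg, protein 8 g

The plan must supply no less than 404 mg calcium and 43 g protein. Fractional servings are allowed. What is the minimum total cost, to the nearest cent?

$3.60

With two linear requirements the optimum uses one or two foods; enumerate the corners.
chicken breast only: max(404/21, 43/22) = 19.24 servings → $32.70.
peanut butter only: max(404/15, 43/8) = 26.93 servings → $14.81.
almonds only: max(404/116, 43/8) = 5.375 servings → $4.03.
chicken breast + peanut butter: the both-tight solution has a negative serving — not a feasible corner.
chicken breast + almonds with both tight: 0.7366 servings and 3.349 servings → $3.76.
peanut butter + almonds with both tight: 2.173 servings and 3.202 servings → $3.60.
Cheapest feasible corner: $3.60.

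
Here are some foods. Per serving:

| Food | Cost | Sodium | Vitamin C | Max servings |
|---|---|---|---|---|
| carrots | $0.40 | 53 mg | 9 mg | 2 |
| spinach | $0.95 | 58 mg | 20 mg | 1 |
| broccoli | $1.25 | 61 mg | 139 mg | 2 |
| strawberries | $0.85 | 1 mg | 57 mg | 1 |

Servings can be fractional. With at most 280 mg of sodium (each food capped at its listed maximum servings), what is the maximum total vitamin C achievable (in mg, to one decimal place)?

371.8 mg

Vitamin C per mg sodium: strawberries 57, broccoli 2.279, spinach 0.3448, carrots 0.1698.
Take 1 serving of strawberries: uses 1 mg sodium, +57.0 mg vitamin C (running total 57.0 mg).
Take 2 servings of broccoli: uses 122 mg sodium, +278.0 mg vitamin C (running total 335.0 mg).
Take 1 serving of spinach: uses 58 mg sodium, +20.0 mg vitamin C (running total 355.0 mg).
Take 1.868 servings of carrots: uses 99 mg sodium, +16.8 mg vitamin C (running total 371.8 mg).
Filling greedily by vitamin C-per-mg sodium is optimal for one linear limit, giving 371.8 mg.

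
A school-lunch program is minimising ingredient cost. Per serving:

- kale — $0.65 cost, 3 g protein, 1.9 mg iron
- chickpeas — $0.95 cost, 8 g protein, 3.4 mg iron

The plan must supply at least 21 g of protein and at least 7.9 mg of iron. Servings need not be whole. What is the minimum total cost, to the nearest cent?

$2.49

Two binding constraints pin down two serving amounts, so the optimal mix uses at most two foods. The candidates are each food alone (scaled to the tighter of protein/iron) and each pair with both constraints tight.
kale only: max(21/3, 7.9/1.9) = 7 servings → $4.55.
chickpeas only: max(21/8, 7.9/3.4) = 2.625 servings → $2.49.
kale + chickpeas: intersection lies outside the first quadrant.
The minimum over all feasible corners is $2.49.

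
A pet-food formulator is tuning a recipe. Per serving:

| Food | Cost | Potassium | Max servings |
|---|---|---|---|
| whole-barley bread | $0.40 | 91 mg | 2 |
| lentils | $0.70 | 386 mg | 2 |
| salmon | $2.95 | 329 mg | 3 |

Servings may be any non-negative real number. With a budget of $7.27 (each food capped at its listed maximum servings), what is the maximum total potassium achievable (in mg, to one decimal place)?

1519.4 mg

Potassium per dollar: lentils 551.4, whole-barley bread 227.5, salmon 111.5.
Take 2 servings of lentils: spends $1.40, +772.0 mg potassium (running total 772.0 mg).
Take 2 servings of whole-barley bread: spends $0.80, +182.0 mg potassium (running total 954.0 mg).
Take 1.719 servings of salmon: spends $5.07, +565.4 mg potassium (running total 1519.4 mg).
Filling greedily by potassium-per-dollar is optimal for one linear limit, giving 1519.4 mg.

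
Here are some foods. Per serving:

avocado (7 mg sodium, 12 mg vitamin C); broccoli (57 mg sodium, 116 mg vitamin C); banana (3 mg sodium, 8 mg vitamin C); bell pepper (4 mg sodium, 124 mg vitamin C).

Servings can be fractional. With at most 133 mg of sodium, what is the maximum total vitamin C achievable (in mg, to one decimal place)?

Vitamin C per mg sodium: bell pepper 31, banana 2.667, broccoli 2.035, avocado 1.714.
With no serving limits, spend the whole sodium allowance on bell pepper: 133 mg / 4 mg × 124 mg = 4123.0 mg.

4123.0 mg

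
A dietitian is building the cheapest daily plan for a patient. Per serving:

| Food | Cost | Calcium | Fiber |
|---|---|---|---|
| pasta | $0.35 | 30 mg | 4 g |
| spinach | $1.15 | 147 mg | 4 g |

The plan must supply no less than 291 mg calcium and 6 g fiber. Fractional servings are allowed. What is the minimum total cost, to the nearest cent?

$2.28

pasta only: max(291/30, 6/4) = 9.7 servings → $3.40.
spinach only: max(291/147, 6/4) = 1.98 servings → $2.28.
pasta + spinach with both targets exact would need a negative amount; discard.
The minimum over all feasible corners is $2.28.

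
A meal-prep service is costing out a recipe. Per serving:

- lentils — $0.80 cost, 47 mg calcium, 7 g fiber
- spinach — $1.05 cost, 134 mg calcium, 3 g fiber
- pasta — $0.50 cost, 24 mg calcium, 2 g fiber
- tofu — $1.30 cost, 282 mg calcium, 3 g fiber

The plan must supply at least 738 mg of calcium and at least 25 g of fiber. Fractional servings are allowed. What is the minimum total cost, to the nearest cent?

lentils only: max(738/47, 25/7) = 15.7 servings → $12.56.
spinach only: max(738/134, 25/3) = 8.333 servings → $8.75.
pasta only: max(738/24, 25/2) = 30.75 servings → $15.38.
tofu only: max(738/282, 25/3) = 8.333 servings → $10.83.
lentils + spinach with both tight: 1.425 servings and 5.008 servings → $6.40.
lentils + pasta: the both-tight solution has a negative serving — not a feasible corner.
lentils + tofu with both tight: 2.638 servings and 2.177 servings → $4.94.
spinach + pasta with both tight: 4.469 servings and 5.796 servings → $7.59.
spinach + tofu: intersection lies outside the first quadrant.
pasta + tofu with both tight: 9.829 servings and 1.78 servings → $7.23.
The minimum over all feasible corners is $4.94.

$4.94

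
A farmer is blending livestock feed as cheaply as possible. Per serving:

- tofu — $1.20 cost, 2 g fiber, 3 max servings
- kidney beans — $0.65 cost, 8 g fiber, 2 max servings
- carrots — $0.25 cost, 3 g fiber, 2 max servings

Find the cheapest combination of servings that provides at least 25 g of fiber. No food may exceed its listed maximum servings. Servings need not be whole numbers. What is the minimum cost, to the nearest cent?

Cost per g of fiber: kidney beans $0.0813, carrots $0.0833, tofu $0.6000.
Take 2 servings of kidney beans: +16.0 g fiber for $1.30 (total $1.30, still need 9.0 g).
Take 2 servings of carrots: +6.0 g fiber for $0.50 (total $1.80, still need 3.0 g).
Take 1.5 servings of tofu: +3.0 g fiber for $1.80 (total $3.60, still need 0.0 g).
Greedy by cheapest-per-g is optimal for a single linear constraint, so the minimum cost is $3.60.

$3.60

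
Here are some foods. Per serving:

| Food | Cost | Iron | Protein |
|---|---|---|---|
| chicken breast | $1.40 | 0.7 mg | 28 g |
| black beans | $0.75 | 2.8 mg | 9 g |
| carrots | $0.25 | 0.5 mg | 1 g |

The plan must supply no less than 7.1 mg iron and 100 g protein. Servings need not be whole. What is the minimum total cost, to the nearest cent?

$5.54

Two binding constraints pin down two serving amounts, so the optimal mix uses at most two foods. The candidates are each food alone (scaled to the tighter of iron/protein) and each pair with both constraints tight.
chicken breast only: max(7.1/0.7, 100/28) = 10.14 servings → $14.20.
black beans only: max(7.1/2.8, 100/9) = 11.11 servings → $8.33.
carrots only: max(7.1/0.5, 100/1) = 100 servings → $25.00.
chicken breast + black beans with both tight: 2.997 servings and 1.786 servings → $5.54.
chicken breast + carrots with both tight: 3.226 servings and 9.684 servings → $6.94.
black beans + carrots: intersection lies outside the first quadrant.
The minimum over all feasible corners is $5.54.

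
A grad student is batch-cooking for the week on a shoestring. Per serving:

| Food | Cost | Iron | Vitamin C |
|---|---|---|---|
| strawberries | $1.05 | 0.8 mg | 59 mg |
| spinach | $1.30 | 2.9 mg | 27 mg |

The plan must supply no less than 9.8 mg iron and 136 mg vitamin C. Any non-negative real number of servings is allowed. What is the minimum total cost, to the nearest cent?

$4.99

A basic optimal solution has at most two foods positive. Try each food alone and each pair with both targets met exactly.
strawberries only: max(9.8/0.8, 136/59) = 12.25 servings → $12.86.
spinach only: max(9.8/2.9, 136/27) = 5.037 servings → $6.55.
strawberries + spinach with both tight: 0.8682 servings and 3.14 servings → $4.99.
Cheapest feasible corner: $4.99.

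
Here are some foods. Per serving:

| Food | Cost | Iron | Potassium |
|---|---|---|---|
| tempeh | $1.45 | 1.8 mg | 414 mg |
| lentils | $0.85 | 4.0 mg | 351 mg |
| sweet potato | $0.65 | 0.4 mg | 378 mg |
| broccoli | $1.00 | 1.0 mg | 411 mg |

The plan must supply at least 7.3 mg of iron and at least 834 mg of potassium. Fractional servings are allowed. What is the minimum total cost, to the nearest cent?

A basic optimal solution has at most two foods positive. Try each food alone and each pair with both targets met exactly.
tempeh only: max(7.3/1.8, 834/414) = 4.056 servings → $5.88.
lentils only: max(7.3/4.0, 834/351) = 2.376 servings → $2.02.
sweet potato only: max(7.3/0.4, 834/378) = 18.25 servings → $11.86.
broccoli only: max(7.3/1.0, 834/411) = 7.3 servings → $7.30.
tempeh + lentils with both tight: 0.7554 servings and 1.485 servings → $2.36.
tempeh + sweet potato: intersection lies outside the first quadrant.
tempeh + broccoli with both targets exact would need a negative amount; discard.
lentils + sweet potato with both tight: 1.769 servings and 0.5641 servings → $1.87.
lentils + broccoli with both tight: 1.675 servings and 0.5984 servings → $2.02.
sweet potato + broccoli: intersection lies outside the first quadrant.
So the least-cost plan costs $1.87.

$1.87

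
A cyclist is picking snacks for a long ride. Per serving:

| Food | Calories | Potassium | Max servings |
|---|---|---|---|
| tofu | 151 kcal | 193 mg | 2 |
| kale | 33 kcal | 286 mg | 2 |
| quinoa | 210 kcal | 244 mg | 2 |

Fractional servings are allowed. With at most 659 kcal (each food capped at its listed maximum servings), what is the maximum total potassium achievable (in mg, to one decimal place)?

Potassium per kcal: kale 8.667, tofu 1.278, quinoa 1.162.
Take 2 servings of kale: uses 66 kcal, +572.0 mg potassium (running total 572.0 mg).
Take 2 servings of tofu: uses 302 kcal, +386.0 mg potassium (running total 958.0 mg).
Take 1.386 servings of quinoa: uses 291 kcal, +338.1 mg potassium (running total 1296.1 mg).
Greedy by best ratio exhausts the calories allowance optimally: 1296.1 mg.

1296.1 mg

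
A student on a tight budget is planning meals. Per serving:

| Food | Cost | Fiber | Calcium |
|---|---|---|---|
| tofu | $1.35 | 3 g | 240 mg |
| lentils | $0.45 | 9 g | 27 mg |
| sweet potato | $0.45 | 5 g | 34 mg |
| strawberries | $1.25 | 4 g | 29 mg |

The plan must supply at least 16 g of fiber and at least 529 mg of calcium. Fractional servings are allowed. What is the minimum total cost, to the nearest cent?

tofu only: max(16/3, 529/240) = 5.333 servings → $7.20.
lentils only: max(16/9, 529/27) = 19.59 servings → $8.82.
sweet potato only: max(16/5, 529/34) = 15.56 servings → $7.00.
strawberries only: max(16/4, 529/29) = 18.24 servings → $22.80.
tofu + lentils with both tight: 2.082 servings and 1.084 servings → $3.30.
tofu + sweet potato with both tight: 1.913 servings and 2.052 servings → $3.51.
tofu + strawberries with both tight: 1.892 servings and 2.581 servings → $5.78.
lentils + sweet potato: the both-tight solution has a negative serving — not a feasible corner.
lentils + strawberries: the both-tight solution has a negative serving — not a feasible corner.
sweet potato + strawberries: intersection lies outside the first quadrant.
Cheapest feasible corner: $3.30.

$3.30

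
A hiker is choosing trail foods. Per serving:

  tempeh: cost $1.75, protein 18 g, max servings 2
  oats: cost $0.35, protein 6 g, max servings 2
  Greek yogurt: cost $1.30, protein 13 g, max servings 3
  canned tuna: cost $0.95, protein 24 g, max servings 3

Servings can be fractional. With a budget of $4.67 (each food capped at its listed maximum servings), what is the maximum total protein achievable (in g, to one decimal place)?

Protein per dollar: canned tuna 25.26, oats 17.14, tempeh 10.29, Greek yogurt 10.
Take 3 servings of canned tuna: spends $2.85, +72.0 g protein (running total 72.0 g).
Take 2 servings of oats: spends $0.70, +12.0 g protein (running total 84.0 g).
Take 0.64 servings of tempeh: spends $1.12, +11.5 g protein (running total 95.5 g).
Greedy by best ratio exhausts the cost allowance optimally: 95.5 g.

95.5 g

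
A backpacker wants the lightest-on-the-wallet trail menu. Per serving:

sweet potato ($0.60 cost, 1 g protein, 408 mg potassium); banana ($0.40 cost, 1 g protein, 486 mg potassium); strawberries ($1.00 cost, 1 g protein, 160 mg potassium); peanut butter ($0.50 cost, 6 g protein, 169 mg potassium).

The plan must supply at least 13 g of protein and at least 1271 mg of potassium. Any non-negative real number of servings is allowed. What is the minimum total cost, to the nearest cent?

$1.71

sweet potato only: max(13/1, 1271/408) = 13 servings → $7.80.
banana only: max(13/1, 1271/486) = 13 servings → $5.20.
strawberries only: max(13/1, 1271/160) = 13 servings → $13.00.
peanut butter only: max(13/6, 1271/169) = 7.521 servings → $3.76.
sweet potato + banana: intersection lies outside the first quadrant.
sweet potato + strawberries: the both-tight solution has a negative serving — not a feasible corner.
sweet potato + peanut butter with both tight: 2.382 servings and 1.77 servings → $2.31.
banana + strawberries: intersection lies outside the first quadrant.
banana + peanut butter with both tight: 1.976 servings and 1.837 servings → $1.71.
strawberries + peanut butter with both tight: 6.863 servings and 1.023 servings → $7.37.
Cheapest feasible corner: $1.71.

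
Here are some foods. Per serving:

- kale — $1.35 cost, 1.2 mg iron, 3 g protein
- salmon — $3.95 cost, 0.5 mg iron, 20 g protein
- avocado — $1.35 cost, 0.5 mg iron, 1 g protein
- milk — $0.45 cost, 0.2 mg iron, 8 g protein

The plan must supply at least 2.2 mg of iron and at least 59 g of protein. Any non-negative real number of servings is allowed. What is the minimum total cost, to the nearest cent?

For a min-cost LP with two ≥-constraints, a basic feasible solution has at most two positive variables.
kale only: max(2.2/1.2, 59/3) = 19.67 servings → $26.55.
salmon only: max(2.2/0.5, 59/20) = 4.4 servings → $17.38.
avocado only: max(2.2/0.5, 59/1) = 59 servings → $79.65.
milk only: max(2.2/0.2, 59/8) = 11 servings → $4.95.
kale + salmon with both tight: 0.6444 servings and 2.853 servings → $12.14.
kale + avocado with both targets exact would need a negative amount; discard.
kale + milk with both tight: 0.6444 servings and 7.133 servings → $4.08.
salmon + avocado with both tight: 2.874 servings and 1.526 servings → $13.41.
salmon + milk (both tight): parallel constraints — no distinct corner.
avocado + milk with both tight: 1.526 servings and 7.184 servings → $5.29.
Cheapest feasible corner: $4.08.

$4.08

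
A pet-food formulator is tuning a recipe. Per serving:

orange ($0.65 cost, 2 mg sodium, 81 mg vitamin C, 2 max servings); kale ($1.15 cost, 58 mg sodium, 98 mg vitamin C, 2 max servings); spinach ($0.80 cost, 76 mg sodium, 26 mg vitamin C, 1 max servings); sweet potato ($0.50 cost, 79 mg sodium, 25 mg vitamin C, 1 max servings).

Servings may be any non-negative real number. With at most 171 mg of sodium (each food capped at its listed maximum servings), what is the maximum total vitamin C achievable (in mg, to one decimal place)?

375.4 mg

Vitamin C per mg sodium: orange 40.5, kale 1.69, spinach 0.3421, sweet potato 0.3165.
Take 2 servings of orange: uses 4 mg sodium, +162.0 mg vitamin C (running total 162.0 mg).
Take 2 servings of kale: uses 116 mg sodium, +196.0 mg vitamin C (running total 358.0 mg).
Take 0.6711 servings of spinach: uses 51 mg sodium, +17.4 mg vitamin C (running total 375.4 mg).
Filling greedily by vitamin C-per-mg sodium is optimal for one linear limit, giving 375.4 mg.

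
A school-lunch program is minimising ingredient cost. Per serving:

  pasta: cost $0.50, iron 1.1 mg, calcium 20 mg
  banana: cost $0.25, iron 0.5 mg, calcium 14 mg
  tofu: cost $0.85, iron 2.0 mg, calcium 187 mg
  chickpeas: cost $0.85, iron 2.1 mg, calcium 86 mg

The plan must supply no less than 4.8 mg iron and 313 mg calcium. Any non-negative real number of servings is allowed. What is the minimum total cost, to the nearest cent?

$1.99

Compare the cost at each extreme point of the feasible region.
pasta only: max(4.8/1.1, 313/20) = 15.65 servings → $7.83.
banana only: max(4.8/0.5, 313/14) = 22.36 servings → $5.59.
tofu only: max(4.8/2.0, 313/187) = 2.4 servings → $2.04.
chickpeas only: max(4.8/2.1, 313/86) = 3.64 servings → $3.09.
pasta + banana: the both-tight solution has a negative serving — not a feasible corner.
pasta + tofu with both tight: 1.639 servings and 1.498 servings → $2.09.
pasta + chickpeas: the both-tight solution has a negative serving — not a feasible corner.
banana + tofu with both tight: 4.147 servings and 1.363 servings → $2.20.
banana + chickpeas: intersection lies outside the first quadrant.
tofu + chickpeas with both tight: 1.108 servings and 1.231 servings → $1.99.
The minimum over all feasible corners is $1.99.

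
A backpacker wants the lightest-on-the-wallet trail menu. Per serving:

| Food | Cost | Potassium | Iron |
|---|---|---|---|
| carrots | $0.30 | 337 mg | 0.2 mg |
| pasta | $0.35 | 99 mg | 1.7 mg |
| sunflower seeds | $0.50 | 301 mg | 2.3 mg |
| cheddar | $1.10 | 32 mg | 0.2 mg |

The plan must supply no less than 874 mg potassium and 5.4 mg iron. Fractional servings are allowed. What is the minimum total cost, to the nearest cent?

A basic optimal solution has at most two foods positive. Try each food alone and each pair with both targets met exactly.
carrots only: max(874/337, 5.4/0.2) = 27 servings → $8.10.
pasta only: max(874/99, 5.4/1.7) = 8.828 servings → $3.09.
sunflower seeds only: max(874/301, 5.4/2.3) = 2.904 servings → $1.45.
cheddar only: max(874/32, 5.4/0.2) = 27.31 servings → $30.04.
carrots + pasta with both tight: 1.72 servings and 2.974 servings → $1.56.
carrots + sunflower seeds with both tight: 0.5383 servings and 2.301 servings → $1.31.
carrots + cheddar with both tight: 0.03279 servings and 26.97 servings → $29.67.
pasta + sunflower seeds: the both-tight solution has a negative serving — not a feasible corner.
pasta + cheddar: intersection lies outside the first quadrant.
sunflower seeds + cheddar: intersection lies outside the first quadrant.
The minimum over all feasible corners is $1.31.

$1.31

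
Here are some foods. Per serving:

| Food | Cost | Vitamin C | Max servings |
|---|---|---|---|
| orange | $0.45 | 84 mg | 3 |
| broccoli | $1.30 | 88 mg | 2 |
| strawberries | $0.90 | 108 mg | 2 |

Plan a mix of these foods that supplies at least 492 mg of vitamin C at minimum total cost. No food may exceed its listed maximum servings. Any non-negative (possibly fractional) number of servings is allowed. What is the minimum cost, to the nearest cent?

$3.50

Cost per mg of vitamin C: orange $0.0054, strawberries $0.0083, broccoli $0.0148.
Take 3 servings of orange: +252.0 mg vitamin C for $1.35 (total $1.35, still need 240.0 mg).
Take 2 servings of strawberries: +216.0 mg vitamin C for $1.80 (total $3.15, still need 24.0 mg).
Take 0.2727 servings of broccoli: +24.0 mg vitamin C for $0.35 (total $3.50, still need 0.0 mg).
Greedy by cheapest-per-mg is optimal for a single linear constraint, so the minimum cost is $3.50.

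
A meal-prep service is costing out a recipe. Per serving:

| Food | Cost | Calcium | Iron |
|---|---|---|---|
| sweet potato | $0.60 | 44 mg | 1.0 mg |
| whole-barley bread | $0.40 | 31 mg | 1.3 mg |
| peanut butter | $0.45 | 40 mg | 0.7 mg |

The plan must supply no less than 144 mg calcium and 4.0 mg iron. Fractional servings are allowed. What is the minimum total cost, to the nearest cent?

An LP optimum is at a vertex; with two nutrient constraints at most two foods are used. Check each candidate.
sweet potato only: max(144/44, 4.0/1.0) = 4 servings → $2.40.
whole-barley bread only: max(144/31, 4.0/1.3) = 4.645 servings → $1.86.
peanut butter only: max(144/40, 4.0/0.7) = 5.714 servings → $2.57.
sweet potato + whole-barley bread with both tight: 2.412 servings and 1.221 servings → $1.94.
sweet potato + peanut butter with both targets exact would need a negative amount; discard.
whole-barley bread + peanut butter with both tight: 1.954 servings and 2.086 servings → $1.72.
So the least-cost plan costs $1.72.

$1.72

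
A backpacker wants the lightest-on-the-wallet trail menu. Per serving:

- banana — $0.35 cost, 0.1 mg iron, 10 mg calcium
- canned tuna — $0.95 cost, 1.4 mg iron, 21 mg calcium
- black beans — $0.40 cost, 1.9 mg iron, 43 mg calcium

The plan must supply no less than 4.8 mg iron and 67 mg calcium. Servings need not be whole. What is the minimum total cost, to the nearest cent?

$1.01

For a min-cost LP with two ≥-constraints, a basic feasible solution has at most two positive variables.
banana only: max(4.8/0.1, 67/10) = 48 servings → $16.80.
canned tuna only: max(4.8/1.4, 67/21) = 3.429 servings → $3.26.
black beans only: max(4.8/1.9, 67/43) = 2.526 servings → $1.01.
banana + canned tuna with both targets exact would need a negative amount; discard.
banana + black beans: the both-tight solution has a negative serving — not a feasible corner.
canned tuna + black beans with both targets exact would need a negative amount; discard.
The minimum over all feasible corners is $1.01.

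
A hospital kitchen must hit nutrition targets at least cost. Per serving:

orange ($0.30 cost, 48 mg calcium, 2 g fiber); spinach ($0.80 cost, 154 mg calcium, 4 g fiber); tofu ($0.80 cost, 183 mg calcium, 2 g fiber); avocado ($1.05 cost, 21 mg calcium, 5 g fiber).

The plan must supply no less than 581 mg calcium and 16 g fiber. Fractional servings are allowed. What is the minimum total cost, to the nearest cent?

With two linear requirements the optimum uses one or two foods; enumerate the corners.
orange only: max(581/48, 16/2) = 12.1 servings → $3.63.
spinach only: max(581/154, 16/4) = 4 servings → $3.20.
tofu only: max(581/183, 16/2) = 8 servings → $6.40.
avocado only: max(581/21, 16/5) = 27.67 servings → $29.05.
orange + spinach with both tight: 1.207 servings and 3.397 servings → $3.08.
orange + tofu with both tight: 6.541 servings and 1.459 servings → $3.13.
orange + avocado with both targets exact would need a negative amount; discard.
spinach + tofu: the both-tight solution has a negative serving — not a feasible corner.
spinach + avocado with both tight: 3.745 servings and 0.2041 servings → $3.21.
tofu + avocado with both tight: 2.943 servings and 2.023 servings → $4.48.
So the least-cost plan costs $3.08.

$3.08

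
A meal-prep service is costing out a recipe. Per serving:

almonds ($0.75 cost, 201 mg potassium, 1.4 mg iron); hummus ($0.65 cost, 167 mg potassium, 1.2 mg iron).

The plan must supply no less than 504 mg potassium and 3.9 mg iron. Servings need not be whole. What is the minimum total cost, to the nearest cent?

This is a tiny linear program; its minimum lies at a vertex of the feasible set. List the vertices and price them.
almonds only: max(504/201, 3.9/1.4) = 2.786 servings → $2.09.
hummus only: max(504/167, 3.9/1.2) = 3.25 servings → $2.11.
almonds + hummus with both targets exact would need a negative amount; discard.
The minimum over all feasible corners is $2.09.

$2.09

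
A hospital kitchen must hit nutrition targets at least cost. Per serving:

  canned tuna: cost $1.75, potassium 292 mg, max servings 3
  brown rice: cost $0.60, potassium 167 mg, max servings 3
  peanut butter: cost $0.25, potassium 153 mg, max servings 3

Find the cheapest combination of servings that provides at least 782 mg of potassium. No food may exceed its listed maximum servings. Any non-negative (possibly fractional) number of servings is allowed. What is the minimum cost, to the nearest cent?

Cost per mg of potassium: peanut butter $0.0016, brown rice $0.0036, canned tuna $0.0060.
Take 3 servings of peanut butter: +459.0 mg potassium for $0.75 (total $0.75, still need 323.0 mg).
Take 1.934 servings of brown rice: +323.0 mg potassium for $1.16 (total $1.91, still need 0.0 mg).
Greedy by cheapest-per-mg is optimal for a single linear constraint, so the minimum cost is $1.91.

$1.91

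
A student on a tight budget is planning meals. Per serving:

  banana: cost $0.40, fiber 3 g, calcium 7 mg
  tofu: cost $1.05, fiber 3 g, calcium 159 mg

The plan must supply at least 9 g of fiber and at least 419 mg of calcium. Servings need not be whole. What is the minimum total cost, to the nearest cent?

The cheapest plan sits at a corner of the feasible region — with two constraints it uses at most two foods.
banana only: max(9/3, 419/7) = 59.86 servings → $23.94.
tofu only: max(9/3, 419/159) = 3 servings → $3.15.
banana + tofu with both tight: 0.3816 servings and 2.618 servings → $2.90.
Cheapest feasible corner: $2.90.

$2.90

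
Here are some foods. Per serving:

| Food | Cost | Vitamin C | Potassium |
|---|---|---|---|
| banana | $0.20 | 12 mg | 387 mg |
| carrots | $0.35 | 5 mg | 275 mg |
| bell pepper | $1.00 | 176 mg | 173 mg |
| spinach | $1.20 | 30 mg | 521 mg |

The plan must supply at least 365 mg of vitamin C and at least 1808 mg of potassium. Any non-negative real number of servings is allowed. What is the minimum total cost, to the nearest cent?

banana only: max(365/12, 1808/387) = 30.42 servings → $6.08.
carrots only: max(365/5, 1808/275) = 73 servings → $25.55.
bell pepper only: max(365/176, 1808/173) = 10.45 servings → $10.45.
spinach only: max(365/30, 1808/521) = 12.17 servings → $14.60.
banana + carrots with both targets exact would need a negative amount; discard.
banana + bell pepper with both tight: 3.862 servings and 1.811 servings → $2.58.
banana + spinach with both targets exact would need a negative amount; discard.
carrots + bell pepper with both tight: 5.366 servings and 1.921 servings → $3.80.
carrots + spinach: the both-tight solution has a negative serving — not a feasible corner.
bell pepper + spinach with both tight: 1.571 servings and 2.949 servings → $5.11.
The minimum over all feasible corners is $2.58.

$2.58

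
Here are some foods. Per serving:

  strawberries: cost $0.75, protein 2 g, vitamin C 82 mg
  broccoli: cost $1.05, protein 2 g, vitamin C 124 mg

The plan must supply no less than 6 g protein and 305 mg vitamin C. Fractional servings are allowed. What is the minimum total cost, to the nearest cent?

$2.67

strawberries only: max(6/2, 305/82) = 3.72 servings → $2.79.
broccoli only: max(6/2, 305/124) = 3 servings → $3.15.
strawberries + broccoli with both tight: 1.595 servings and 1.405 servings → $2.67.
Cheapest feasible corner: $2.67.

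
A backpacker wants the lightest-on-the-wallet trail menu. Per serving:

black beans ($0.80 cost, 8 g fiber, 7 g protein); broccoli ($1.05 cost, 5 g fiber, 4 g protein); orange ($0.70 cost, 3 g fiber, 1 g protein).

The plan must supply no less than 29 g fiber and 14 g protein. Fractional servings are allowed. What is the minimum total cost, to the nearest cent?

Minimising a linear cost over {fiber ≥ 29, protein ≥ 14, servings ≥ 0} — the optimum is at a vertex, using one or two foods.
black beans only: max(29/8, 14/7) = 3.625 servings → $2.90.
broccoli only: max(29/5, 14/4) = 5.8 servings → $6.09.
orange only: max(29/3, 14/1) = 14 servings → $9.80.
black beans + broccoli: intersection lies outside the first quadrant.
black beans + orange with both tight: 1 serving and 7 servings → $5.70.
broccoli + orange with both tight: 1.857 servings and 6.571 servings → $6.55.
So the least-cost plan costs $2.90.

$2.90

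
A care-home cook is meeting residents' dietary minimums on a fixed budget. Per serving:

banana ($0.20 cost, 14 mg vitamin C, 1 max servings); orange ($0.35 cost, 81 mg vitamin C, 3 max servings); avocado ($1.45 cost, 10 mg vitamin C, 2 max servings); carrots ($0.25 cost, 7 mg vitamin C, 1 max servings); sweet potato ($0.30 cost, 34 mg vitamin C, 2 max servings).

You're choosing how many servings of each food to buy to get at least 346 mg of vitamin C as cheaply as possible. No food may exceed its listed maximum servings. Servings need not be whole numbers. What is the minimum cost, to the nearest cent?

Cost per mg of vitamin C: orange $0.0043, sweet potato $0.0088, banana $0.0143, carrots $0.0357, avocado $0.1450.
Take 3 servings of orange: +243.0 mg vitamin C for $1.05 (total $1.05, still need 103.0 mg).
Take 2 servings of sweet potato: +68.0 mg vitamin C for $0.60 (total $1.65, still need 35.0 mg).
Take 1 serving of banana: +14.0 mg vitamin C for $0.20 (total $1.85, still need 21.0 mg).
Take 1 serving of carrots: +7.0 mg vitamin C for $0.25 (total $2.10, still need 14.0 mg).
Take 1.4 servings of avocado: +14.0 mg vitamin C for $2.03 (total $4.13, still need 0.0 mg).
Greedy by cheapest-per-mg is optimal for a single linear constraint, so the minimum cost is $4.13.

$4.13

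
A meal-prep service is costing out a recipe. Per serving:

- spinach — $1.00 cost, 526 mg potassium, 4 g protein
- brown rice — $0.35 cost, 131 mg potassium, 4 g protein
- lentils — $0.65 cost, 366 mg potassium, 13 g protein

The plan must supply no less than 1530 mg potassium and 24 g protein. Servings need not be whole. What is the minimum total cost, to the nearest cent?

$2.72

Compare the cost at each extreme point of the feasible region.
spinach only: max(1530/526, 24/4) = 6 servings → $6.00.
brown rice only: max(1530/131, 24/4) = 11.68 servings → $4.09.
lentils only: max(1530/366, 24/13) = 4.18 servings → $2.72.
spinach + brown rice with both tight: 1.884 servings and 4.116 servings → $3.32.
spinach + lentils with both tight: 2.067 servings and 1.21 servings → $2.85.
brown rice + lentils with both targets exact would need a negative amount; discard.
So the least-cost plan costs $2.72.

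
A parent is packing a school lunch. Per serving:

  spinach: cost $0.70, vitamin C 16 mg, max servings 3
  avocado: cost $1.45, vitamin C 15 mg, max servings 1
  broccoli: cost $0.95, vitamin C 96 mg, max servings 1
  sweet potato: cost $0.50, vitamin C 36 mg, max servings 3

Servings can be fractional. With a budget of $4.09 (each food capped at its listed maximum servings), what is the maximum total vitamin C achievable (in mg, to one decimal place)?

241.5 mg

Vitamin C per dollar: broccoli 101.1, sweet potato 72, spinach 22.86, avocado 10.34.
Take 1 serving of broccoli: spends $0.95, +96.0 mg vitamin C (running total 96.0 mg).
Take 3 servings of sweet potato: spends $1.50, +108.0 mg vitamin C (running total 204.0 mg).
Take 2.343 servings of spinach: spends $1.64, +37.5 mg vitamin C (running total 241.5 mg).
Filling greedily by vitamin C-per-dollar is optimal for one linear limit, giving 241.5 mg.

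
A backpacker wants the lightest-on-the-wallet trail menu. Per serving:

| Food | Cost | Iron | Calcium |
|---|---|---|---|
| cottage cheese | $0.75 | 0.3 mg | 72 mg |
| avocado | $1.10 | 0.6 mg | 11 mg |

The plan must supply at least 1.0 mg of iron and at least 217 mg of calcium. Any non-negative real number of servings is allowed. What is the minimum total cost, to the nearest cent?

Compare the cost at each extreme point of the feasible region.
cottage cheese only: max(1.0/0.3, 217/72) = 3.333 servings → $2.50.
avocado only: max(1.0/0.6, 217/11) = 19.73 servings → $21.70.
cottage cheese + avocado with both tight: 2.987 servings and 0.1729 servings → $2.43.
So the least-cost plan costs $2.43.

$2.43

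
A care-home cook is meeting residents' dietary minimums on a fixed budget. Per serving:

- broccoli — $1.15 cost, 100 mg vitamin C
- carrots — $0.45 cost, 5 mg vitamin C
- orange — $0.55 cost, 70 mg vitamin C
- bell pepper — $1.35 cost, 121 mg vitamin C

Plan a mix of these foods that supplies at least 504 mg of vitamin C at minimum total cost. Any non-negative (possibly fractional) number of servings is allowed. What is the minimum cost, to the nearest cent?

Cost per mg of vitamin C: orange $0.0079, bell pepper $0.0112, broccoli $0.0115, carrots $0.0900.
With no serving limits, use only orange: 504 mg / 70 mg = 7.2 servings × $0.55 = $3.96.

$3.96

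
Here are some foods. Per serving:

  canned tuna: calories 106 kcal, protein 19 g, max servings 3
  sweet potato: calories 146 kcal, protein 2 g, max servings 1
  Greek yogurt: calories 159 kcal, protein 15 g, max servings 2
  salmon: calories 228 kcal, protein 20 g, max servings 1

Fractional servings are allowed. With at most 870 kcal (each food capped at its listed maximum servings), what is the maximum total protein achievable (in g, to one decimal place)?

107.1 g

Protein per kcal: canned tuna 0.1792, Greek yogurt 0.09434, salmon 0.08772, sweet potato 0.0137.
Take 3 servings of canned tuna: uses 318 kcal, +57.0 g protein (running total 57.0 g).
Take 2 servings of Greek yogurt: uses 318 kcal, +30.0 g protein (running total 87.0 g).
Take 1 serving of salmon: uses 228 kcal, +20.0 g protein (running total 107.0 g).
Take 0.0411 servings of sweet potato: uses 6 kcal, +0.1 g protein (running total 107.1 g).
Filling greedily by protein-per-kcal is optimal for one linear limit, giving 107.1 g.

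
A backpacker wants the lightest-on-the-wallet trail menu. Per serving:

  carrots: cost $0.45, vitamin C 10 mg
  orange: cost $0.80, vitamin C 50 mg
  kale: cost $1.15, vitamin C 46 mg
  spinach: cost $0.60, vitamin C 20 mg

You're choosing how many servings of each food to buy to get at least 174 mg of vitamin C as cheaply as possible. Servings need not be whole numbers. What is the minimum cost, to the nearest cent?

$2.78

Cost per mg of vitamin C: orange $0.0160, kale $0.0250, spinach $0.0300, carrots $0.0450.
With no serving limits, use only orange: 174 mg / 50 mg = 3.48 servings × $0.80 = $2.78.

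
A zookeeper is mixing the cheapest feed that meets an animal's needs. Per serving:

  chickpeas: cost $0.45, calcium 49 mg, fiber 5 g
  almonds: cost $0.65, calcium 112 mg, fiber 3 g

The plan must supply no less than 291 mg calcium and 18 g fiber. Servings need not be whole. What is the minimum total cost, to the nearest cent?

The cheapest plan sits at a corner of the feasible region — with two constraints it uses at most two foods.
chickpeas only: max(291/49, 18/5) = 5.939 servings → $2.67.
almonds only: max(291/112, 18/3) = 6 servings → $3.90.
chickpeas + almonds with both tight: 2.768 servings and 1.387 servings → $2.15.
The minimum over all feasible corners is $2.15.

$2.15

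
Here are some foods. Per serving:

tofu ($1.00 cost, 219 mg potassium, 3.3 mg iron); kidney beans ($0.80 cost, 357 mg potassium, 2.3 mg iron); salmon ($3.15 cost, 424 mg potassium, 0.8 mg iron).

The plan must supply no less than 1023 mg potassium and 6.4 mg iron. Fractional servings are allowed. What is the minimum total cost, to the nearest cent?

This is a tiny linear program; its minimum lies at a vertex of the feasible set. List the vertices and price them.
tofu only: max(1023/219, 6.4/3.3) = 4.671 servings → $4.67.
kidney beans only: max(1023/357, 6.4/2.3) = 2.866 servings → $2.29.
salmon only: max(1023/424, 6.4/0.8) = 8 servings → $25.20.
tofu + kidney beans with both targets exact would need a negative amount; discard.
tofu + salmon with both tight: 1.548 servings and 1.613 servings → $6.63.
kidney beans + salmon with both tight: 2.748 servings and 0.09875 servings → $2.51.
Cheapest feasible corner: $2.29.

$2.29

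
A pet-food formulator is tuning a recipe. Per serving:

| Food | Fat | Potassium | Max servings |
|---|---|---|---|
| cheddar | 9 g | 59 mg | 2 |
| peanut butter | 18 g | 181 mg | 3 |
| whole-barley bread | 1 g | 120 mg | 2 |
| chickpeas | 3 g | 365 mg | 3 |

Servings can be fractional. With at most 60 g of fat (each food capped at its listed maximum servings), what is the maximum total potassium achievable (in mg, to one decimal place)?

1827.7 mg

Potassium per g fat: chickpeas 121.7, whole-barley bread 120, peanut butter 10.06, cheddar 6.556.
Take 3 servings of chickpeas: uses 9 g fat, +1095.0 mg potassium (running total 1095.0 mg).
Take 2 servings of whole-barley bread: uses 2 g fat, +240.0 mg potassium (running total 1335.0 mg).
Take 2.722 servings of peanut butter: uses 49 g fat, +492.7 mg potassium (running total 1827.7 mg).
Greedy by best ratio exhausts the fat allowance optimally: 1827.7 mg.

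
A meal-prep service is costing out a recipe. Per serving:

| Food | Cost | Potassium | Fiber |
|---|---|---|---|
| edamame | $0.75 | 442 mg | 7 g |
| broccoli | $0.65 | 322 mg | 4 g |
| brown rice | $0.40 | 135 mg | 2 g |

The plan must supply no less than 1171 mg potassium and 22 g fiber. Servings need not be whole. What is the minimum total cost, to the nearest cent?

Compare the cost at each extreme point of the feasible region.
edamame only: max(1171/442, 22/7) = 3.143 servings → $2.36.
broccoli only: max(1171/322, 22/4) = 5.5 servings → $3.58.
brown rice only: max(1171/135, 22/2) = 11 servings → $4.40.
edamame + broccoli with both targets exact would need a negative amount; discard.
edamame + brown rice with both targets exact would need a negative amount; discard.
broccoli + brown rice: intersection lies outside the first quadrant.
Cheapest feasible corner: $2.36.

$2.36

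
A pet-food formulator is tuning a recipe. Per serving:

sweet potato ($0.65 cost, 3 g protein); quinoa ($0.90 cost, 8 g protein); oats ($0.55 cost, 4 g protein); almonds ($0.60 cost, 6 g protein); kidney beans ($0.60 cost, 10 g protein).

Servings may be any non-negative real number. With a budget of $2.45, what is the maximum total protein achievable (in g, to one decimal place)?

40.8 g

Protein per dollar: kidney beans 16.67, almonds 10, quinoa 8.889, oats 7.273, sweet potato 4.615.
With no serving limits, spend the whole cost allowance on kidney beans: $2.45 / $0.60 × 10 g = 40.8 g.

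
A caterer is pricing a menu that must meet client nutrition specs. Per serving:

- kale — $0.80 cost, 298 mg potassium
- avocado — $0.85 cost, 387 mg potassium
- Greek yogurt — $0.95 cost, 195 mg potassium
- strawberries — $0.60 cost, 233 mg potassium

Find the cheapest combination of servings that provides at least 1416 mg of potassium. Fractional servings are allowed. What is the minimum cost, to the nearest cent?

$3.11

Cost per mg of potassium: avocado $0.0022, strawberries $0.0026, kale $0.0027, Greek yogurt $0.0049.
With no serving limits, use only avocado: 1416 mg / 387 mg = 3.659 servings × $0.85 = $3.11.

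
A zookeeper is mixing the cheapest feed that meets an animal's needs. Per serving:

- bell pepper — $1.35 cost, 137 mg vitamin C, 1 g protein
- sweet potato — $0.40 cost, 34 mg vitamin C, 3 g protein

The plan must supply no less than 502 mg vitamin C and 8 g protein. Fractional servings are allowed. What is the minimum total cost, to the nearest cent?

Compare the cost at each extreme point of the feasible region.
bell pepper only: max(502/137, 8/1) = 8 servings → $10.80.
sweet potato only: max(502/34, 8/3) = 14.76 servings → $5.91.
bell pepper + sweet potato with both tight: 3.273 servings and 1.576 servings → $5.05.
So the least-cost plan costs $5.05.

$5.05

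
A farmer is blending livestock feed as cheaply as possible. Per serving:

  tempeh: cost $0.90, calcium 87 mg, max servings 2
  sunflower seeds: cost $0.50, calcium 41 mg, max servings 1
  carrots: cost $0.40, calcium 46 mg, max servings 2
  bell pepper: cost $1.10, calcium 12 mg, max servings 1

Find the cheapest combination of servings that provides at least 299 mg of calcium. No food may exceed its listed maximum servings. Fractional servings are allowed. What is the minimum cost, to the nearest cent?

Cost per mg of calcium: carrots $0.0087, tempeh $0.0103, sunflower seeds $0.0122, bell pepper $0.0917.
Take 2 servings of carrots: +92.0 mg calcium for $0.80 (total $0.80, still need 207.0 mg).
Take 2 servings of tempeh: +174.0 mg calcium for $1.80 (total $2.60, still need 33.0 mg).
Take 0.8049 servings of sunflower seeds: +33.0 mg calcium for $0.40 (total $3.00, still need 0.0 mg).
Filling from the cheapest source first is optimal under one linear minimum: $3.00.

$3.00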